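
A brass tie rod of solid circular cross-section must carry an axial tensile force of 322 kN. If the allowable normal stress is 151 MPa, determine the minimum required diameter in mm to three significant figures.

52.1 mm

Required area A ≥ P/σ_allow = 322000/151 = 2132 mm².
For a solid circular section, d ≥ √(4A/π) = 52.11 mm.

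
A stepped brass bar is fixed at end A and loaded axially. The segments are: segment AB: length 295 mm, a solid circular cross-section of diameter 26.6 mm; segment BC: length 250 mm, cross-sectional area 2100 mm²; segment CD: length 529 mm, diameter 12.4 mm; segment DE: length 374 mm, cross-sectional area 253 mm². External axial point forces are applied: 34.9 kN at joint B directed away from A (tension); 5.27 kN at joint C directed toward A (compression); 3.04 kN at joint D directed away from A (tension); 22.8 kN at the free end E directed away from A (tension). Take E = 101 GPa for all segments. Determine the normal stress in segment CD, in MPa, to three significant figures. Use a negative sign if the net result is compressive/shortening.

Internal axial forces (sectioning from the free end, tension +): N_DE = 22.8 kN, N_CD = 25.84 kN, N_BC = 20.57 kN, N_AB = 55.47 kN.
A_CD = 120.8 mm².
σ_CD = N_CD/A_CD = 25840/120.8 = 214 MPa.

214 MPa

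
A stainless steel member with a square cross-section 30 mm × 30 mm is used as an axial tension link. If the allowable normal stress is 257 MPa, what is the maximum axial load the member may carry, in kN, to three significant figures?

231 kN

A = 900 mm².
P_max = σ_allow · A = 257 · 900 = 231300 N = 231.3 kN.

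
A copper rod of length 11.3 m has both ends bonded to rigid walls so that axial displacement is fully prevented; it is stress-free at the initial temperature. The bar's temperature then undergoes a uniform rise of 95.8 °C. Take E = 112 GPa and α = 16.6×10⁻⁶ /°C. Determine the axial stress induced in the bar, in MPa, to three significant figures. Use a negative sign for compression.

-178 MPa

Free thermal expansion αLΔT = 16.6e-6 · 11300 · 95.8 = 17.97 mm.
The walls impose strain ε = −(17.97)/11300 = -1.5903e-03; σ = Eε = 112000 · -1.5903e-03 = -178.1 MPa.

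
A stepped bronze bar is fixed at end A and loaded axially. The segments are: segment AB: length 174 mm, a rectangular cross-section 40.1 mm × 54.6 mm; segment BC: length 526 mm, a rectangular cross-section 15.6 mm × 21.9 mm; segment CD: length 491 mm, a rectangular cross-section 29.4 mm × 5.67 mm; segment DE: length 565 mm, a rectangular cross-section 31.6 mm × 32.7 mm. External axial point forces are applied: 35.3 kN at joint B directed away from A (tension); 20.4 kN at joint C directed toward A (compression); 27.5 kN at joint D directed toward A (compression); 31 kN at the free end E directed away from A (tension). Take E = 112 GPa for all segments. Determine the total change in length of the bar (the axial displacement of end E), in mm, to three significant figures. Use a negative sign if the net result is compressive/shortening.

Internal axial forces (sectioning from the free end, tension +): N_DE = 31 kN, N_CD = 3.5 kN, N_BC = -16.9 kN, N_AB = 18.4 kN.
A_AB = 2189 mm².
A_BC = 341.6 mm².
A_CD = 166.7 mm².
A_DE = 1033 mm².
δ_AB = 18400·174/(2189·112000) = 0.01306 mm
δ_BC = -16900·526/(341.6·112000) = -0.2323 mm
δ_CD = 3500·491/(166.7·112000) = 0.09205 mm
δ_DE = 31000·565/(1033·112000) = 0.1513 mm
δ = Σδ_i = 0.02412 mm.

0.0241 mm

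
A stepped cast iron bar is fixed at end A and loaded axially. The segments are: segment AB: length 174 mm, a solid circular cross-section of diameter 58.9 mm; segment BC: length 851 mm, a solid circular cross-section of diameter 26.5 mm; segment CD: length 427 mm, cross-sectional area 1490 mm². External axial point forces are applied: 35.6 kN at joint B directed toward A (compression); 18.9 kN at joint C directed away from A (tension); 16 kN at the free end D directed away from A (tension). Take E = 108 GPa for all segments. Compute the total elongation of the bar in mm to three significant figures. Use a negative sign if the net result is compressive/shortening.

Internal axial forces (sectioning from the free end, tension +): N_CD = 16 kN, N_BC = 34.9 kN, N_AB = -0.7 kN.
A_AB = 2725 mm².
A_BC = 551.5 mm².
δ_AB = -700·174/(2725·108000) = -0.0004139 mm
δ_BC = 34900·851/(551.5·108000) = 0.4986 mm
δ_CD = 16000·427/(1490·108000) = 0.04246 mm
δ = Σδ_i = 0.5406 mm.

0.541 mm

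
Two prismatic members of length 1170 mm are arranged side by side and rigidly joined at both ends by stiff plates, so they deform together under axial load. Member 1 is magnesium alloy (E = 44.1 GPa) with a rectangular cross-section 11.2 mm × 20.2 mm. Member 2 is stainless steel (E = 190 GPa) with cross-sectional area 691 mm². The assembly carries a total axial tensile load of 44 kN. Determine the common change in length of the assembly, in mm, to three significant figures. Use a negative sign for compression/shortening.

0.364 mm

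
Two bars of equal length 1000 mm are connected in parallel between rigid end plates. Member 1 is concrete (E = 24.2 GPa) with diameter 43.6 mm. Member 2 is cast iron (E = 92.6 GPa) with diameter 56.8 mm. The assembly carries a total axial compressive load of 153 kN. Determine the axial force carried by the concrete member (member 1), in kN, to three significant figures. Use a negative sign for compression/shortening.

A_1 = 1493 mm².
A_2 = 2534 mm².
Equal strain + equilibrium ⇒ each member carries load in proportion to AE: A₁E₁ = 36130000 N, A₂E₂ = 234600000 N, ΣAE = 270800000 N.
F₁ = P·A₁E₁/ΣAE = -153000·36130000/270800000 = -20420 N.

-20.4 kN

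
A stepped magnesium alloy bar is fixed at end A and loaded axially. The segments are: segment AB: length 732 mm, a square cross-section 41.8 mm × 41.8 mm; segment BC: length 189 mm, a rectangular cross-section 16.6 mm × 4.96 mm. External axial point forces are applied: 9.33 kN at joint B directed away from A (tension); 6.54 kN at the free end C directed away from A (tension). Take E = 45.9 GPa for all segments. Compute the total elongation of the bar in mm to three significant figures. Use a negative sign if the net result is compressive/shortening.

0.472 mm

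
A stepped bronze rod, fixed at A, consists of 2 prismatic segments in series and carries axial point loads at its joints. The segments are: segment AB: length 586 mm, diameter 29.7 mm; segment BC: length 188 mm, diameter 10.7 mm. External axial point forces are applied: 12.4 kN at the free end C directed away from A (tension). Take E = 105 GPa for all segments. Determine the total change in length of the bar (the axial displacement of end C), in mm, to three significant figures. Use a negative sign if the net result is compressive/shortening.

0.347 mm

Internal axial forces (sectioning from the free end, tension +): N_BC = 12.4 kN, N_AB = 12.4 kN.
A_AB = 692.8 mm².
A_BC = 89.92 mm².
δ_AB = 12400·586/(692.8·105000) = 0.09989 mm
δ_BC = 12400·188/(89.92·105000) = 0.2469 mm
δ = Σδ_i = 0.3468 mm.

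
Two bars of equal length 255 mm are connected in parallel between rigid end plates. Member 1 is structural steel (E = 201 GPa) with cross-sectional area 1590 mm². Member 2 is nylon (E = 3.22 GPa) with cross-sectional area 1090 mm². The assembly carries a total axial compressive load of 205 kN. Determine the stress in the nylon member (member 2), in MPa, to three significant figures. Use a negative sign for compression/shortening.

-2.04 MPa

Equal strain + equilibrium ⇒ each member carries load in proportion to AE: A₁E₁ = 319600000 N, A₂E₂ = 3510000 N, ΣAE = 323100000 N.
σ₂ = P·E₂/ΣAE = -205000·3220/323100000 = -2.043 MPa.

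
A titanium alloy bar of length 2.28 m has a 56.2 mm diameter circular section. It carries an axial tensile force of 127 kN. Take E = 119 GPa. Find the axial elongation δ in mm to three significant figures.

A = 2481 mm².
δ_mech = NL/(AE) = 127000·2280/(2481·119000) = 0.9809 mm.

0.981 mm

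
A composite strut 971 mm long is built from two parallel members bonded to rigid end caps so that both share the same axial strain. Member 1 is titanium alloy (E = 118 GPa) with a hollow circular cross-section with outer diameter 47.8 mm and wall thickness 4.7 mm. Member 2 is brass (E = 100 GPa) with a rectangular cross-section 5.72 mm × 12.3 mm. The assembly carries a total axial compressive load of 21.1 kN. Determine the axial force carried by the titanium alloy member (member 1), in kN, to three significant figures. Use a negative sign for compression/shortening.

A_1 = 636.4 mm².
A_2 = 70.36 mm².
Equal strain + equilibrium ⇒ each member carries load in proportion to AE: A₁E₁ = 75090000 N, A₂E₂ = 7036000 N, ΣAE = 82130000 N.
F₁ = P·A₁E₁/ΣAE = -21100·75090000/82130000 = -19290 N.

-19.3 kN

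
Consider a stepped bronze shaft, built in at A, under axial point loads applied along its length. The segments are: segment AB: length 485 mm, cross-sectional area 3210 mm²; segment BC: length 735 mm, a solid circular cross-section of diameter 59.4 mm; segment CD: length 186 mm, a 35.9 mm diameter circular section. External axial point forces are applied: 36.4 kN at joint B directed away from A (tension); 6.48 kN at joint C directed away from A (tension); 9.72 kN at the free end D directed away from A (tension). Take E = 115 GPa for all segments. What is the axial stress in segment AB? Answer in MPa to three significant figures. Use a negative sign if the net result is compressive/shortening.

16.4 MPa

Internal axial forces (sectioning from the free end, tension +): N_CD = 9.72 kN, N_BC = 16.2 kN, N_AB = 52.6 kN.
σ_AB = N_AB/A_AB = 52600/3210 = 16.39 MPa.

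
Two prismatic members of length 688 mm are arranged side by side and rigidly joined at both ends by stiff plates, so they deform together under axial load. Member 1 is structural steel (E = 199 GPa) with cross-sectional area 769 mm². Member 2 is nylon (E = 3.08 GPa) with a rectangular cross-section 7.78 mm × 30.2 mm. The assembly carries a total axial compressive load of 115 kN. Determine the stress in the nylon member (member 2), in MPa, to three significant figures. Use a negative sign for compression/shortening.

-2.30 MPa

A_2 = 235 mm².
Equal strain + equilibrium ⇒ each member carries load in proportion to AE: A₁E₁ = 153000000 N, A₂E₂ = 723700 N, ΣAE = 153800000 N.
σ₂ = P·E₂/ΣAE = -115000·3080/153800000 = -2.304 MPa.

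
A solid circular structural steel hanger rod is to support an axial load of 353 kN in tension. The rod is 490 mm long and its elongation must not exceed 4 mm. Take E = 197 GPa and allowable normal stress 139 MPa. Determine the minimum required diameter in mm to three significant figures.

56.9 mm

Required area A ≥ P/σ_allow = 353000/139 = 2540 mm².
For a solid circular section, d ≥ √(4A/π) = 56.86 mm.
Elongation limit: A ≥ PL/(Eδ_allow) = 353000·490/(197000·4) = 219.5 mm² ⇒ d ≥ 16.72 mm.
The stress limit governs.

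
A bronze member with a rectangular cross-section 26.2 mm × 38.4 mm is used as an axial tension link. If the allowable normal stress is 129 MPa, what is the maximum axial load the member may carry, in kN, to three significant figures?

130 kN

A = 1006 mm².
P_max = σ_allow · A = 129 · 1006 = 129800 N = 129.8 kN.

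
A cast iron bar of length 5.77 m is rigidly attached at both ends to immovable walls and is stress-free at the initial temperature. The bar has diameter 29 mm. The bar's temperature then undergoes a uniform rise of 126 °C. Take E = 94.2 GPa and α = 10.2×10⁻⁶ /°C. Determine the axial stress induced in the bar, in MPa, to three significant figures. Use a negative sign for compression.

Free thermal expansion αLΔT = 10.2e-6 · 5770 · 126 = 7.416 mm.
The walls impose strain ε = −(7.416)/5770 = -1.2852e-03; σ = Eε = 94200 · -1.2852e-03 = -121.1 MPa.

-121 MPa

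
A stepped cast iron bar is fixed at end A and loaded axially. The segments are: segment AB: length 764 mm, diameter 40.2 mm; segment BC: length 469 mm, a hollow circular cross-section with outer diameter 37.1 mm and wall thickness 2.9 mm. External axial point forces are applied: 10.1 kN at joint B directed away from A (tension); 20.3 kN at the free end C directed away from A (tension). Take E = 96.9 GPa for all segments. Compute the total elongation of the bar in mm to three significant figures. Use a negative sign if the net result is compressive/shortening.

Internal axial forces (sectioning from the free end, tension +): N_BC = 20.3 kN, N_AB = 30.4 kN.
A_AB = 1269 mm².
A_BC = 311.6 mm².
δ_AB = 30400·764/(1269·96900) = 0.1888 mm
δ_BC = 20300·469/(311.6·96900) = 0.3153 mm
δ = Σδ_i = 0.5042 mm.

0.504 mm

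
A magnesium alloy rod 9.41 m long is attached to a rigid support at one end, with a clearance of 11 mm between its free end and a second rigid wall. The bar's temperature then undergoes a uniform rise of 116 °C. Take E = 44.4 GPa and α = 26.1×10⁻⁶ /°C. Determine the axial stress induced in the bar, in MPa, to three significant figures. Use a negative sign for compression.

-82.5 MPa

Free thermal expansion αLΔT = 26.1e-6 · 9410 · 116 = 28.49 mm.
The walls engage after the gap closes; constrained expansion = 28.49 − 11 = 17.49 mm.
The walls impose strain ε = −(17.49)/9410 = -1.8586e-03; σ = Eε = 44400 · -1.8586e-03 = -82.52 MPa.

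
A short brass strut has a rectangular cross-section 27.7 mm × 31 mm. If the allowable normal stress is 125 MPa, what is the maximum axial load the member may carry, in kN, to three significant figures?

A = 858.7 mm².
P_max = σ_allow · A = 125 · 858.7 = 107300 N = 107.3 kN.

107 kN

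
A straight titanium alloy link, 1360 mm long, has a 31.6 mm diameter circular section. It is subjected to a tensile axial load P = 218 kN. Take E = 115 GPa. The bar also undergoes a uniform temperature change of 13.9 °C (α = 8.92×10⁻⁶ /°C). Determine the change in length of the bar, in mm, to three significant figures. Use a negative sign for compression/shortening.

3.46 mm

A = 784.3 mm².
δ_mech = NL/(AE) = 218000·1360/(784.3·115000) = 3.287 mm.
δ_thermal = αLΔT = 8.92e-6·1360·13.9 = 0.1686 mm.
δ = δ_mech + δ_thermal = 3.456 mm.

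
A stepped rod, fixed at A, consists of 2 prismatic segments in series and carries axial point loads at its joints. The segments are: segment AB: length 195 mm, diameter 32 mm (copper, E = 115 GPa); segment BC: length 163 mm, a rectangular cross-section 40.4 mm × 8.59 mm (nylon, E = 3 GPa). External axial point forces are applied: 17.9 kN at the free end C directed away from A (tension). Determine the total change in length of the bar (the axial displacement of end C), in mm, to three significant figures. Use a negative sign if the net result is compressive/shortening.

2.84 mm

Internal axial forces (sectioning from the free end, tension +): N_BC = 17.9 kN, N_AB = 17.9 kN.
A_AB = 804.2 mm².
A_BC = 347 mm².
δ_AB = 17900·195/(804.2·115000) = 0.03774 mm
δ_BC = 17900·163/(347·3000) = 2.802 mm
δ = Σδ_i = 2.84 mm.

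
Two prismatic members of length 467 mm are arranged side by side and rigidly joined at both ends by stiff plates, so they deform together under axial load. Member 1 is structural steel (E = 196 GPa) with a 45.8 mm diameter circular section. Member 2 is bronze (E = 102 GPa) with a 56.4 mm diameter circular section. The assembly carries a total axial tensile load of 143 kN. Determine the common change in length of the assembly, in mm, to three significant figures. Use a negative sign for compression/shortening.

0.116 mm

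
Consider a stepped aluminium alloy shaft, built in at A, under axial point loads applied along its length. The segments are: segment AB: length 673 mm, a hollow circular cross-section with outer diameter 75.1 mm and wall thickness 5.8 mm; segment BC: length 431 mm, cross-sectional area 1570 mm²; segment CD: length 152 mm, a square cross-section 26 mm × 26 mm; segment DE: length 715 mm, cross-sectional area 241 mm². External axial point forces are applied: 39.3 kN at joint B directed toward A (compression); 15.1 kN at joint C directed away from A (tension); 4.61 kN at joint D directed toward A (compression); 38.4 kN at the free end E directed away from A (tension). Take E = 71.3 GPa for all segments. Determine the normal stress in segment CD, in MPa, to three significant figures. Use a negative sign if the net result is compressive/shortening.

50.0 MPa

Internal axial forces (sectioning from the free end, tension +): N_DE = 38.4 kN, N_CD = 33.79 kN, N_BC = 48.89 kN, N_AB = 9.59 kN.
A_CD = 676 mm².
σ_CD = N_CD/A_CD = 33790/676 = 49.99 MPa.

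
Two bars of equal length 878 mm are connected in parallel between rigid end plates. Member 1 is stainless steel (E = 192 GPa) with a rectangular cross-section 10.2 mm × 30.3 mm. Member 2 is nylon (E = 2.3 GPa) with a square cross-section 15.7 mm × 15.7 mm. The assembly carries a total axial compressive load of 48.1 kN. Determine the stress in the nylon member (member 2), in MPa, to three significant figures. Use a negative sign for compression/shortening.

-1.85 MPa

A_1 = 309.1 mm².
A_2 = 246.5 mm².
Equal strain + equilibrium ⇒ each member carries load in proportion to AE: A₁E₁ = 59340000 N, A₂E₂ = 566900 N, ΣAE = 59910000 N.
σ₂ = P·E₂/ΣAE = -48100·2300/59910000 = -1.847 MPa.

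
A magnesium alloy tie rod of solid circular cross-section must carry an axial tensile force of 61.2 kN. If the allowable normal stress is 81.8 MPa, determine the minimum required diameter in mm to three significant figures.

Required area A ≥ P/σ_allow = 61200/81.8 = 748.2 mm².
For a solid circular section, d ≥ √(4A/π) = 30.86 mm.

30.9 mm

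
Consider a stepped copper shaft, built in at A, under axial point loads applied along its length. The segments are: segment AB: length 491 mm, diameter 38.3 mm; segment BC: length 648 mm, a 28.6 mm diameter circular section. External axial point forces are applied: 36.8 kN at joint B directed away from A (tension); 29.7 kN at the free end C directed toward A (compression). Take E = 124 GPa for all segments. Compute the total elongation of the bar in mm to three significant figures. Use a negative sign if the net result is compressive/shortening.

Internal axial forces (sectioning from the free end, tension +): N_BC = -29.7 kN, N_AB = 7.1 kN.
A_AB = 1152 mm².
A_BC = 642.4 mm².
δ_AB = 7100·491/(1152·124000) = 0.0244 mm
δ_BC = -29700·648/(642.4·124000) = -0.2416 mm
δ = Σδ_i = -0.2172 mm.

-0.217 mm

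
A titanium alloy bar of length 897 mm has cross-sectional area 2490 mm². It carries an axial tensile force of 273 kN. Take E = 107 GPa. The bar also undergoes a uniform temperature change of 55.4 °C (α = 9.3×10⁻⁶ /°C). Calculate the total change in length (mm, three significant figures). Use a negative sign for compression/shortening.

δ_mech = NL/(AE) = 273000·897/(2490·107000) = 0.9191 mm.
δ_thermal = αLΔT = 9.3e-6·897·55.4 = 0.4622 mm.
δ = δ_mech + δ_thermal = 1.381 mm.

1.38 mm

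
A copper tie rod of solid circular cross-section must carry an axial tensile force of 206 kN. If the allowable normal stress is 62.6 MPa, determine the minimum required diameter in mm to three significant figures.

64.7 mm

Required area A ≥ P/σ_allow = 206000/62.6 = 3291 mm².
For a solid circular section, d ≥ √(4A/π) = 64.73 mm.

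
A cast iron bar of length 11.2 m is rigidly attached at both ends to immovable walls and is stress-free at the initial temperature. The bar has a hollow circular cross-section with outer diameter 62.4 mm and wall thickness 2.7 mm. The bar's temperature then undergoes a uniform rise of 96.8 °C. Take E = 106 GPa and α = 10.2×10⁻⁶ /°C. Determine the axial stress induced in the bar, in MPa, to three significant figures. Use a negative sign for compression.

-105 MPa

Free thermal expansion αLΔT = 10.2e-6 · 11200 · 96.8 = 11.06 mm.
The walls impose strain ε = −(11.06)/11200 = -9.8736e-04; σ = Eε = 106000 · -9.8736e-04 = -104.7 MPa.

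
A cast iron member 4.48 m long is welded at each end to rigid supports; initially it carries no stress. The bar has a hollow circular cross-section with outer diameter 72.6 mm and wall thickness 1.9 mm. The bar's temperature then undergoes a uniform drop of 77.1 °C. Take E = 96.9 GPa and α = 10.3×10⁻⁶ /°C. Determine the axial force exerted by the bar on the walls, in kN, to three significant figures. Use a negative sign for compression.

Free thermal expansion αLΔT = 10.3e-6 · 4480 · -77.1 = -3.558 mm.
The walls impose strain ε = −(-3.558)/4480 = 7.9413e-04; σ = Eε = 96900 · 7.9413e-04 = 76.95 MPa.
Wall reaction R = σ·A = 76.95·422 = 32470 N = 32.47 kN.

32.5 kN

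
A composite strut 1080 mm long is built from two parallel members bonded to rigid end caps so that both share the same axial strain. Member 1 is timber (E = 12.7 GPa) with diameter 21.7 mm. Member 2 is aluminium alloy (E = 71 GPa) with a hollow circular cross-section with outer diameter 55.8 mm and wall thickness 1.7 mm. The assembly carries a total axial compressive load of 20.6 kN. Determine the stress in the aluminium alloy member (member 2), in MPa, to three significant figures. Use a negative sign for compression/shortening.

-58.0 MPa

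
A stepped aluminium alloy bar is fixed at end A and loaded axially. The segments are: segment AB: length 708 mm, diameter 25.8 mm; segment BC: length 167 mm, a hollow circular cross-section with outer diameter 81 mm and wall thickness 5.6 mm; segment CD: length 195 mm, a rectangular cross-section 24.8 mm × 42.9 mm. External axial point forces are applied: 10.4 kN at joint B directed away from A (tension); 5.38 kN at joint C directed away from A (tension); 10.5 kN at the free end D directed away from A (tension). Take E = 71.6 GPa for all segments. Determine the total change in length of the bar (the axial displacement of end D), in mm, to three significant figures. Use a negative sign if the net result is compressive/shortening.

Internal axial forces (sectioning from the free end, tension +): N_CD = 10.5 kN, N_BC = 15.88 kN, N_AB = 26.28 kN.
A_AB = 522.8 mm².
A_BC = 1327 mm².
A_CD = 1064 mm².
δ_AB = 26280·708/(522.8·71600) = 0.4971 mm
δ_BC = 15880·167/(1327·71600) = 0.02792 mm
δ_CD = 10500·195/(1064·71600) = 0.02688 mm
δ = Σδ_i = 0.5519 mm.

0.552 mm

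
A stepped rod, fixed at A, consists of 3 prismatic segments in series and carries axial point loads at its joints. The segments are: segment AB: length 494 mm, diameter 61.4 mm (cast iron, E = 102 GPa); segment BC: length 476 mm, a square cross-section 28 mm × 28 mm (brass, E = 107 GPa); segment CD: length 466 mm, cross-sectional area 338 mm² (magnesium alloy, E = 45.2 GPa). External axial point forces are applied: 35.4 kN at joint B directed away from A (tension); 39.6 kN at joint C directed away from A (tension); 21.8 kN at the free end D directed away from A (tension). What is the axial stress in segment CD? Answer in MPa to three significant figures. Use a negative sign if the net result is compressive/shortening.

64.5 MPa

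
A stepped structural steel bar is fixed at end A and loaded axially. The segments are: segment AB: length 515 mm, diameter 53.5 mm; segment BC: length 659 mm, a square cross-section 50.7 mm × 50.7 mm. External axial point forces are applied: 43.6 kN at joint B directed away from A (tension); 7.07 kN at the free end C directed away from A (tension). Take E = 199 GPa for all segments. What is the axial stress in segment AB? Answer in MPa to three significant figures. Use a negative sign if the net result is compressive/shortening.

Internal axial forces (sectioning from the free end, tension +): N_BC = 7.07 kN, N_AB = 50.67 kN.
A_AB = 2248 mm².
σ_AB = N_AB/A_AB = 50670/2248 = 22.54 MPa.

22.5 MPa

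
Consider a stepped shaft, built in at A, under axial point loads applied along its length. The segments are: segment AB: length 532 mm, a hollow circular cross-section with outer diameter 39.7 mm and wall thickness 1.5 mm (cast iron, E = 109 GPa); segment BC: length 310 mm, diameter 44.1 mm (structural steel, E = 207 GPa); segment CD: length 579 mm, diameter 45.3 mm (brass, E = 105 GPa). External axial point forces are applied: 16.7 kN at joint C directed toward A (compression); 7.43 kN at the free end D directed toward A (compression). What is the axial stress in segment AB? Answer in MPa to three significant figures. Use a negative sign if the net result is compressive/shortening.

Internal axial forces (sectioning from the free end, tension +): N_CD = -7.43 kN, N_BC = -24.13 kN, N_AB = -24.13 kN.
A_AB = 180 mm².
σ_AB = N_AB/A_AB = -24130/180 = -134 MPa.

-134 MPa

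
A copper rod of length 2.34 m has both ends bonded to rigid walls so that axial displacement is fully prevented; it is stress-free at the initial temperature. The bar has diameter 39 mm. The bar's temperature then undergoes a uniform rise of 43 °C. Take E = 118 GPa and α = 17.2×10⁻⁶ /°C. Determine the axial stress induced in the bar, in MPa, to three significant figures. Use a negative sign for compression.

Free thermal expansion αLΔT = 17.2e-6 · 2340 · 43 = 1.731 mm.
The walls impose strain ε = −(1.731)/2340 = -7.3960e-04; σ = Eε = 118000 · -7.3960e-04 = -87.27 MPa.

-87.3 MPa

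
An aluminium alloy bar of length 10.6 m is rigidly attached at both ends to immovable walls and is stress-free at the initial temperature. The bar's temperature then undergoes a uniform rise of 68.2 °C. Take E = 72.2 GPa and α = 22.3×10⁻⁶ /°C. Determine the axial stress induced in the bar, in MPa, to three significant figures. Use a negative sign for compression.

Free thermal expansion αLΔT = 22.3e-6 · 10600 · 68.2 = 16.12 mm.
The walls impose strain ε = −(16.12)/10600 = -1.5209e-03; σ = Eε = 72200 · -1.5209e-03 = -109.8 MPa.

-110 MPa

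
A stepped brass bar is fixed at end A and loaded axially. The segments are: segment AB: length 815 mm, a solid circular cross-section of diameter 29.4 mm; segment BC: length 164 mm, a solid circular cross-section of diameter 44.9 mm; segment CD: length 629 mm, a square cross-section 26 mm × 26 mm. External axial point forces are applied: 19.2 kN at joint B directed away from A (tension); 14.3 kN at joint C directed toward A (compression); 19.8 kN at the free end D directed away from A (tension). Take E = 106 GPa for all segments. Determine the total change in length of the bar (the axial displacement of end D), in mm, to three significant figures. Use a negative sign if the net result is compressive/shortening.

Internal axial forces (sectioning from the free end, tension +): N_CD = 19.8 kN, N_BC = 5.5 kN, N_AB = 24.7 kN.
A_AB = 678.9 mm².
A_BC = 1583 mm².
A_CD = 676 mm².
δ_AB = 24700·815/(678.9·106000) = 0.2797 mm
δ_BC = 5500·164/(1583·106000) = 0.005374 mm
δ_CD = 19800·629/(676·106000) = 0.1738 mm
δ = Σδ_i = 0.4589 mm.

0.459 mm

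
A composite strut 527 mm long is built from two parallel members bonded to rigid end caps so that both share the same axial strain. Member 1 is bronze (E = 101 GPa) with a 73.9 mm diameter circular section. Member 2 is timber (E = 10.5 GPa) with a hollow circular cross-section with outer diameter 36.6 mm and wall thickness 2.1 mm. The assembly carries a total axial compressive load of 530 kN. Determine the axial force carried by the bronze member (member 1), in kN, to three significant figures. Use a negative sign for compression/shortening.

-527 kN

A_1 = 4289 mm².
A_2 = 227.6 mm².
Equal strain + equilibrium ⇒ each member carries load in proportion to AE: A₁E₁ = 433200000 N, A₂E₂ = 2390000 N, ΣAE = 435600000 N.
F₁ = P·A₁E₁/ΣAE = -530000·433200000/435600000 = -527100 N.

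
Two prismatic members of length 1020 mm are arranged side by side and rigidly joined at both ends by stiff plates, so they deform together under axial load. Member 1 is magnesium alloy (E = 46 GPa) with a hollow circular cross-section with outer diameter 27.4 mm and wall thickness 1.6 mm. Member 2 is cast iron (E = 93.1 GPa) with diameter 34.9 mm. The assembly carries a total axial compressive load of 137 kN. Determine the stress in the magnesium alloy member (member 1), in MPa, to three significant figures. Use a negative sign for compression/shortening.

A_1 = 129.7 mm².
A_2 = 956.6 mm².
Equal strain + equilibrium ⇒ each member carries load in proportion to AE: A₁E₁ = 5966000 N, A₂E₂ = 89060000 N, ΣAE = 95030000 N.
σ₁ = P·E₁/ΣAE = -137000·46000/95030000 = -66.32 MPa.

-66.3 MPa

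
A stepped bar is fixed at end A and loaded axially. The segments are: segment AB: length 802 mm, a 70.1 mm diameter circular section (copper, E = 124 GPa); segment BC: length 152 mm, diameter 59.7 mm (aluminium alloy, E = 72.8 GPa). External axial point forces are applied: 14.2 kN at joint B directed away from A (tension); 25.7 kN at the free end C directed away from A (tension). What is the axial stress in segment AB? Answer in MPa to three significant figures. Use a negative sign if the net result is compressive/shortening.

Internal axial forces (sectioning from the free end, tension +): N_BC = 25.7 kN, N_AB = 39.9 kN.
A_AB = 3859 mm².
σ_AB = N_AB/A_AB = 39900/3859 = 10.34 MPa.

10.3 MPa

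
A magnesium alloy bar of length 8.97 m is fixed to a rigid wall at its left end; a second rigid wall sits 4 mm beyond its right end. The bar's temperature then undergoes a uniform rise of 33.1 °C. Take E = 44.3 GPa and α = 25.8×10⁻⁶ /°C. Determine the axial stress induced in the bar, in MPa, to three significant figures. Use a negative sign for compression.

Free thermal expansion αLΔT = 25.8e-6 · 8970 · 33.1 = 7.66 mm.
The walls engage after the gap closes; constrained expansion = 7.66 − 4 = 3.66 mm.
The walls impose strain ε = −(3.66)/8970 = -4.0805e-04; σ = Eε = 44300 · -4.0805e-04 = -18.08 MPa.

-18.1 MPa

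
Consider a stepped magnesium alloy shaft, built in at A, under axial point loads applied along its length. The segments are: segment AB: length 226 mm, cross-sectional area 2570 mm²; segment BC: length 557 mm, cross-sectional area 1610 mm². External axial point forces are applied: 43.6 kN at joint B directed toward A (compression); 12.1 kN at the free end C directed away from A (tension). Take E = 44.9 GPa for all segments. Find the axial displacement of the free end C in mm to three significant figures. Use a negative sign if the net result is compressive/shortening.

0.0315 mm

Internal axial forces (sectioning from the free end, tension +): N_BC = 12.1 kN, N_AB = -31.5 kN.
δ_AB = -31500·226/(2570·44900) = -0.06169 mm
δ_BC = 12100·557/(1610·44900) = 0.09323 mm
δ = Σδ_i = 0.03154 mm.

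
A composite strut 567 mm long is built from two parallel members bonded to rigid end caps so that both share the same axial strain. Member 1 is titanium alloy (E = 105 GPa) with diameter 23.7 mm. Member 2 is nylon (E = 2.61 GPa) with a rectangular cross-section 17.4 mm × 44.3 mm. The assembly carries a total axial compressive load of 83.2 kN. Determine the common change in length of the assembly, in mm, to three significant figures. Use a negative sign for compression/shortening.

A_1 = 441.2 mm².
A_2 = 770.8 mm².
Equal strain + equilibrium ⇒ each member carries load in proportion to AE: A₁E₁ = 46320000 N, A₂E₂ = 2012000 N, ΣAE = 48330000 N.
δ = PL/ΣAE = -83200·567/48330000 = -0.976 mm.

-0.976 mm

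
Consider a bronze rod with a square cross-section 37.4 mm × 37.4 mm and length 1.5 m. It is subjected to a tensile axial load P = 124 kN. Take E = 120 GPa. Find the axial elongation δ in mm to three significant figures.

1.11 mm

A = 1399 mm².
δ_mech = NL/(AE) = 124000·1500/(1399·120000) = 1.108 mm.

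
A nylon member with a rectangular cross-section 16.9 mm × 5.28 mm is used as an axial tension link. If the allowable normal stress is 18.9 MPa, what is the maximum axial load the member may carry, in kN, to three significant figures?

A = 89.23 mm².
P_max = σ_allow · A = 18.9 · 89.23 = 1686 N = 1.686 kN.

1.69 kN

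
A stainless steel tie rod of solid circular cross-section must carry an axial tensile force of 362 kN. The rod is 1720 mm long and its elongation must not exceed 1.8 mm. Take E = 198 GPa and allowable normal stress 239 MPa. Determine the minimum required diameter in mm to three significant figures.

47.2 mm

Required area A ≥ P/σ_allow = 362000/239 = 1515 mm².
For a solid circular section, d ≥ √(4A/π) = 43.91 mm.
Elongation limit: A ≥ PL/(Eδ_allow) = 362000·1720/(198000·1.8) = 1747 mm² ⇒ d ≥ 47.16 mm.
The elongation limit governs.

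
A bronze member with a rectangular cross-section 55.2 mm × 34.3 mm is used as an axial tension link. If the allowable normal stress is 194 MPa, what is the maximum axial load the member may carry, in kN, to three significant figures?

367 kN

A = 1893 mm².
P_max = σ_allow · A = 194 · 1893 = 367300 N = 367.3 kN.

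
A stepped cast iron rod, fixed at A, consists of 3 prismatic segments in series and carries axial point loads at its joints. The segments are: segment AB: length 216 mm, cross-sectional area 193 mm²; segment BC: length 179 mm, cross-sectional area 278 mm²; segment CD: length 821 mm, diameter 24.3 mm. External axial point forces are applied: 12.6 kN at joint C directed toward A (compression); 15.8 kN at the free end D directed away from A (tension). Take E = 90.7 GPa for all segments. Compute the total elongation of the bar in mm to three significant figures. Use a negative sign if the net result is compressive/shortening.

Internal axial forces (sectioning from the free end, tension +): N_CD = 15.8 kN, N_BC = 3.2 kN, N_AB = 3.2 kN.
A_CD = 463.8 mm².
δ_AB = 3200·216/(193·90700) = 0.03949 mm
δ_BC = 3200·179/(278·90700) = 0.02272 mm
δ_CD = 15800·821/(463.8·90700) = 0.3084 mm
δ = Σδ_i = 0.3706 mm.

0.371 mm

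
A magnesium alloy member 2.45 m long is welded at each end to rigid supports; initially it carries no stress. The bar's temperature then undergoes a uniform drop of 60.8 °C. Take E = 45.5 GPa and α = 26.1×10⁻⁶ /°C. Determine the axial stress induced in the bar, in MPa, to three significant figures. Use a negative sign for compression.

Free thermal expansion αLΔT = 26.1e-6 · 2450 · -60.8 = -3.888 mm.
The walls impose strain ε = −(-3.888)/2450 = 1.5869e-03; σ = Eε = 45500 · 1.5869e-03 = 72.2 MPa.

72.2 MPa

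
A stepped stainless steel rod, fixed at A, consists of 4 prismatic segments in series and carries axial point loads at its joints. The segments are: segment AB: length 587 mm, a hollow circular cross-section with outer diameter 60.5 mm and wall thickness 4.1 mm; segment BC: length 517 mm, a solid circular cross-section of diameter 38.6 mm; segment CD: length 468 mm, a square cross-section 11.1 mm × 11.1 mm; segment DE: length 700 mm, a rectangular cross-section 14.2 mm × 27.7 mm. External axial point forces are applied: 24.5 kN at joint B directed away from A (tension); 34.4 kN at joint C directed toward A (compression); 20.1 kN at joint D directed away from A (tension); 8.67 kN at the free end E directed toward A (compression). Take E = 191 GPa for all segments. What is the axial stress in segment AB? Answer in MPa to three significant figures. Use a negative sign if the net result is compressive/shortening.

2.11 MPa

Internal axial forces (sectioning from the free end, tension +): N_DE = -8.67 kN, N_CD = 11.43 kN, N_BC = -22.97 kN, N_AB = 1.53 kN.
A_AB = 726.5 mm².
σ_AB = N_AB/A_AB = 1530/726.5 = 2.106 MPa.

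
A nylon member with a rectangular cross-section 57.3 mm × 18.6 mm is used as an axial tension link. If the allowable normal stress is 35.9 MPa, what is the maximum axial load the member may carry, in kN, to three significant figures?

38.3 kN

A = 1066 mm².
P_max = σ_allow · A = 35.9 · 1066 = 38260 N = 38.26 kN.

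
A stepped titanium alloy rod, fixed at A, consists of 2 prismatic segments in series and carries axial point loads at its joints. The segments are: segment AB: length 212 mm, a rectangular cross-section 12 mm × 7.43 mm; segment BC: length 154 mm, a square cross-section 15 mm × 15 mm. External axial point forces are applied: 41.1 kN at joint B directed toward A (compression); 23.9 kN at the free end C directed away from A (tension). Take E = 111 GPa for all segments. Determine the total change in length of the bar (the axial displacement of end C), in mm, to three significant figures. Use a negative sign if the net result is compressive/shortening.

-0.221 mm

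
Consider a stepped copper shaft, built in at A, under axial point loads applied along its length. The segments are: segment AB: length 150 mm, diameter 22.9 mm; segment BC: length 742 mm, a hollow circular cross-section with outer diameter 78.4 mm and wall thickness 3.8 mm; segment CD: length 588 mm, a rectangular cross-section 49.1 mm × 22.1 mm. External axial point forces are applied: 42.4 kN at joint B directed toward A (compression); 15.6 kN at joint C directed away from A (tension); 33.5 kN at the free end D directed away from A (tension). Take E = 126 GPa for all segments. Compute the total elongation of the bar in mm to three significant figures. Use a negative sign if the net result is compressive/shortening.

0.488 mm

Internal axial forces (sectioning from the free end, tension +): N_CD = 33.5 kN, N_BC = 49.1 kN, N_AB = 6.7 kN.
A_AB = 411.9 mm².
A_BC = 890.6 mm².
A_CD = 1085 mm².
δ_AB = 6700·150/(411.9·126000) = 0.01937 mm
δ_BC = 49100·742/(890.6·126000) = 0.3247 mm
δ_CD = 33500·588/(1085·126000) = 0.1441 mm
δ = Σδ_i = 0.4881 mm.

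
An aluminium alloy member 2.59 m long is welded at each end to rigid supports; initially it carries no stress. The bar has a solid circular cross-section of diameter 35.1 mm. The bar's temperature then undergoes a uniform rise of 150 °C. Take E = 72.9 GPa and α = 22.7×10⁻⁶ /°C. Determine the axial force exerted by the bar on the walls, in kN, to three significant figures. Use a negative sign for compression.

-240 kN

Free thermal expansion αLΔT = 22.7e-6 · 2590 · 150 = 8.819 mm.
The walls impose strain ε = −(8.819)/2590 = -3.4050e-03; σ = Eε = 72900 · -3.4050e-03 = -248.2 MPa.
Wall reaction R = σ·A = -248.2·967.6 = -240200 N = -240.2 kN.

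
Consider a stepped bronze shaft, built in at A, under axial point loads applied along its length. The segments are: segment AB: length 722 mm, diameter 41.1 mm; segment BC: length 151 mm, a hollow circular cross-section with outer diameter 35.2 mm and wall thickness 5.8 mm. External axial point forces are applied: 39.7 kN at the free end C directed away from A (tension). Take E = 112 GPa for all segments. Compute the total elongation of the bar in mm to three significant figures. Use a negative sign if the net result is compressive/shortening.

0.293 mm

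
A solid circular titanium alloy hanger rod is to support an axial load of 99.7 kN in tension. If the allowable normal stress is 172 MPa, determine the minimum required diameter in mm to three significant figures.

27.2 mm

Required area A ≥ P/σ_allow = 99700/172 = 579.7 mm².
For a solid circular section, d ≥ √(4A/π) = 27.17 mm.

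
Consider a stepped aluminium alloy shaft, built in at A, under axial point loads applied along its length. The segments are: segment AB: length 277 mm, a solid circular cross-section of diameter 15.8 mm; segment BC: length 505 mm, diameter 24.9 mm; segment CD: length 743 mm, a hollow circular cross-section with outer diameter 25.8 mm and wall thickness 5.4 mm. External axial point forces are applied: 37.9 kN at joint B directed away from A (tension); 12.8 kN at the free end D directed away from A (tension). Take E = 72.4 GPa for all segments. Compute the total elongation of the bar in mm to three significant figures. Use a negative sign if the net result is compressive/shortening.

Internal axial forces (sectioning from the free end, tension +): N_CD = 12.8 kN, N_BC = 12.8 kN, N_AB = 50.7 kN.
A_AB = 196.1 mm².
A_BC = 487 mm².
A_CD = 346.1 mm².
δ_AB = 50700·277/(196.1·72400) = 0.9893 mm
δ_BC = 12800·505/(487·72400) = 0.1833 mm
δ_CD = 12800·743/(346.1·72400) = 0.3796 mm
δ = Σδ_i = 1.552 mm.

1.55 mm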